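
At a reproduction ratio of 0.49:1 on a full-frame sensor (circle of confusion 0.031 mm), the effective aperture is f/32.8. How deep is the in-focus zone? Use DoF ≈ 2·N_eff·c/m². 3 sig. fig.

8.47 mm

At magnification m, DoF ≈ 2·N_eff·c/m² = 2 × 32.8 × 0.031 / 0.49² = 2.034 / 0.2401 ≈ 8.47 mm.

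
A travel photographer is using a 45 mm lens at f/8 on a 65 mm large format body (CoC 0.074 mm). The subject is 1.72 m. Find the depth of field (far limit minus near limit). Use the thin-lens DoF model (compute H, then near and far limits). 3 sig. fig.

2.22 m

Hyperfocal distance H = f²/(N·c) + f = 45²/(8 × 0.074) + 45 = 2025/0.592 + 45 ≈ 3465.6 mm ≈ 3.466 m.
Near limit Dn = s·(H − f)/(H + s − 2f) = 1720 × (3465.6 − 45) / (3465.6 + 1720 − 2 × 45) = 1720 × 3420.6 / 5095.6 ≈ 1154.6 mm.
Far limit Df = s·(H − f)/(H − s) = 1720 × (3465.6 − 45) / (3465.6 − 1720) = 1720 × 3420.6 / 1745.6 ≈ 3370.4 mm.
Depth of field = Df − Dn = 3370.4 − 1154.6 ≈ 2215.8 mm ≈ 2.22 m.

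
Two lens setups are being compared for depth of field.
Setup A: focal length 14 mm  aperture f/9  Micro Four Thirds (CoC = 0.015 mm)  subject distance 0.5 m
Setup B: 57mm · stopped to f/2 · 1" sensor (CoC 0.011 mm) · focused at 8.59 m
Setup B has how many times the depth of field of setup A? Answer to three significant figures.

2.64

Setup A: H = 14²/(9×0.015) + 14 ≈ 1465.9 mm; DoF = Df − Dn = 751.59 − 374.60 ≈ 376.99 mm.
Setup B: H = 57²/(2×0.011) + 57 ≈ 147738.8 mm; DoF = Df − Dn = 9116.76 − 8120.78 ≈ 995.98 mm.
Ratio = 995.98 / 376.99 ≈ 2.64.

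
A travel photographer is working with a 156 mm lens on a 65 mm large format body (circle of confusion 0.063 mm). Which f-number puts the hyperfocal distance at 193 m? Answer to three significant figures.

f/2.00

Rearrange H = f²/(N·c) + f for N: N = f² / ((H − f)·c).
N = 156² / ((193000 − 156) × 0.063) = 24336 / 12149 ≈ 2.00.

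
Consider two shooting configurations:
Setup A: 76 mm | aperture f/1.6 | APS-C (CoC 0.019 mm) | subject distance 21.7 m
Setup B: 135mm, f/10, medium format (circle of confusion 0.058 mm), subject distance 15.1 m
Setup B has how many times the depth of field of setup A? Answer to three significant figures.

3.72

Setup A: H = 76²/(1.6×0.019) + 76 ≈ 190076.0 mm; DoF = Df − Dn = 24486.9 − 19482.7 ≈ 5004.2 mm.
Setup B: H = 135²/(10×0.058) + 135 ≈ 31557.4 mm; DoF = Df − Dn = 28831 − 10229 ≈ 18602 mm.
Ratio = 18602 / 5004.2 ≈ 3.72.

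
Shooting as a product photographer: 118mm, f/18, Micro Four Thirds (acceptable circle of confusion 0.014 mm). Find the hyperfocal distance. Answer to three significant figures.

Hyperfocal distance H = f²/(N·c) + f = 118²/(18 × 0.014) + 118 = 13924/0.252 + 118 ≈ 55372.0 mm ≈ 55.4 m.

55.4 m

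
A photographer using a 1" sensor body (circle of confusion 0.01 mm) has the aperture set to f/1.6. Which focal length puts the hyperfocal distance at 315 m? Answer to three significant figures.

From H = f²/(N·c) + f, with f ≪ H: f ≈ √(H·N·c) = √(315000 × 1.6 × 0.01) = √5040.0 ≈ 70.99 mm.
The +f correction barely moves this — solving exactly, f² + N·c·f − N·c·H = 0 ⇒ f = (−N·c + √((N·c)² + 4·N·c·H))/2 = (−0.016 + √20160)/2 ≈ 70.985 mm, so f ≈ 71.0 mm.

71.0 mm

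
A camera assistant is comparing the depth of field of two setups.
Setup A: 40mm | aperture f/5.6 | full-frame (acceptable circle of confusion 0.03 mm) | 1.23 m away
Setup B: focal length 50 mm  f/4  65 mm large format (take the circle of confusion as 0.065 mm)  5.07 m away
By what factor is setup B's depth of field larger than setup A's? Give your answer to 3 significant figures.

Setup A: H = 40²/(5.6×0.03) + 40 ≈ 9563.8 mm; DoF = Df − Dn = 1405.63 − 1093.38 ≈ 312.25 mm.
Setup B: H = 50²/(4×0.065) + 50 ≈ 9665.4 mm; DoF = Df − Dn = 10608.5 − 3331.0 ≈ 7277.5 mm.
Ratio = 7277.5 / 312.25 ≈ 23.3.

23.3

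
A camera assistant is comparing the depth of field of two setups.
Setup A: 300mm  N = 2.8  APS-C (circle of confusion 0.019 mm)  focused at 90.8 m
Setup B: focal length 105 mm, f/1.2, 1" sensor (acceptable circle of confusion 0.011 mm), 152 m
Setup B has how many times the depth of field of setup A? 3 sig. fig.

Setup A: H = 300²/(2.8×0.019) + 300 ≈ 1692029.3 mm; DoF = Df − Dn = 95931.9 − 86189.3 ≈ 9742.6 mm.
Setup B: H = 105²/(1.2×0.011) + 105 ≈ 835332.3 mm; DoF = Df − Dn = 185787 − 128611 ≈ 57176 mm.
Ratio = 57176 / 9742.6 ≈ 5.87.

5.87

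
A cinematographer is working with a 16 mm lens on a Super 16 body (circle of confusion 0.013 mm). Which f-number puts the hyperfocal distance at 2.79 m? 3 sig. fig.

Rearrange H = f²/(N·c) + f for N: N = f² / ((H − f)·c).
N = 16² / ((2790 − 16) × 0.013) = 256 / 36.06 ≈ 7.10.

f/7.10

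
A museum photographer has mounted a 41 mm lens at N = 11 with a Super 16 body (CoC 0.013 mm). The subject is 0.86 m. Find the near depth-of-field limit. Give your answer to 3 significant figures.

0.804 m

Hyperfocal distance H = f²/(N·c) + f = 41²/(11 × 0.013) + 41 = 1681/0.143 + 41 ≈ 11796.2 mm ≈ 11.80 m.
Near limit Dn = s·(H − f)/(H + s − 2f) = 860 × (11796.2 − 41) / (11796.2 + 860 − 2 × 41) = 860 × 11755.2 / 12574.2 ≈ 803.99 mm ≈ 0.804 m.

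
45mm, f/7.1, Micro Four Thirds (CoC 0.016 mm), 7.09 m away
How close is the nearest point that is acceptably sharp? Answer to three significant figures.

5.08 m

Hyperfocal distance H = f²/(N·c) + f = 45²/(7.1 × 0.016) + 45 = 2025/0.1136 + 45 ≈ 17870.7 mm ≈ 17.87 m.
Near limit Dn = s·(H − f)/(H + s − 2f) = 7090 × (17870.7 − 45) / (17870.7 + 7090 − 2 × 45) = 7090 × 17825.7 / 24870.7 ≈ 5081.7 mm ≈ 5.08 m.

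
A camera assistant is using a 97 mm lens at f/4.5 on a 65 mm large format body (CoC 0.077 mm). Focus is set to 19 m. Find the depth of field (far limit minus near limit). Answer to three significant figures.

Hyperfocal distance H = f²/(N·c) + f = 97²/(4.5 × 0.077) + 97 = 9409/0.3465 + 97 ≈ 27251.4 mm ≈ 27.25 m.
Near limit Dn = s·(H − f)/(H + s − 2f) = 19000 × (27251.4 − 97) / (27251.4 + 19000 − 2 × 97) = 19000 × 27154.4 / 46057.4 ≈ 11202 mm.
Far limit Df = s·(H − f)/(H − s) = 19000 × (27251.4 − 97) / (27251.4 − 19000) = 19000 × 27154.4 / 8251.4 ≈ 62527 mm.
Depth of field = Df − Dn = 62527 − 11202 ≈ 51325 mm ≈ 51.3 m.

51.3 m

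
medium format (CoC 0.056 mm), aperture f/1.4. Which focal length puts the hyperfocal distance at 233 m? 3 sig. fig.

135 mm

From H = f²/(N·c) + f, with f ≪ H: f ≈ √(H·N·c) = √(233000 × 1.4 × 0.056) = √18267 ≈ 135.2 mm.
The +f correction barely moves this — solving exactly, f² + N·c·f − N·c·H = 0 ⇒ f = (−N·c + √((N·c)² + 4·N·c·H))/2 = (−0.0784 + √73069)/2 ≈ 135.12 mm, so f ≈ 135 mm.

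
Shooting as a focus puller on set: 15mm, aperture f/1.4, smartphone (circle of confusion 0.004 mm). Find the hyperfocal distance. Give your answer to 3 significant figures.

40.2 m

Hyperfocal distance H = f²/(N·c) + f = 15²/(1.4 × 0.004) + 15 = 225/0.0056 + 15 ≈ 40193.6 mm ≈ 40.2 m.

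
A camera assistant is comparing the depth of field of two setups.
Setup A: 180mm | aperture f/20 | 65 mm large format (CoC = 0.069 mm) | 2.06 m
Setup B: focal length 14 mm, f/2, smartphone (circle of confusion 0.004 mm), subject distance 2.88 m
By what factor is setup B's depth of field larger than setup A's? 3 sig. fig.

2.06

Setup A: H = 180²/(20×0.069) + 180 ≈ 23658.3 mm; DoF = Df − Dn = 2239.31 − 1907.28 ≈ 332.03 mm.
Setup B: H = 14²/(2×0.004) + 14 ≈ 24514.0 mm; DoF = Df − Dn = 3261.53 − 2578.38 ≈ 683.15 mm.
Ratio = 683.15 / 332.03 ≈ 2.06.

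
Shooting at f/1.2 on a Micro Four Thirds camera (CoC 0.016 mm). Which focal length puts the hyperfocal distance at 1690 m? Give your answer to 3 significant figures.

From H = f²/(N·c) + f, with f ≪ H: f ≈ √(H·N·c) = √(1690000 × 1.2 × 0.016) = √32448 ≈ 180.1 mm.
The +f correction barely moves this — solving exactly, f² + N·c·f − N·c·H = 0 ⇒ f = (−N·c + √((N·c)² + 4·N·c·H))/2 = (−0.0192 + √129792)/2 ≈ 180.12 mm, so f ≈ 180 mm.

180 mm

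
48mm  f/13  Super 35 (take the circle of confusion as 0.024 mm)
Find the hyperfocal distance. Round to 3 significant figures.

Hyperfocal distance H = f²/(N·c) + f = 48²/(13 × 0.024) + 48 = 2304/0.312 + 48 ≈ 7432.6 mm ≈ 7.43 m.

7.43 m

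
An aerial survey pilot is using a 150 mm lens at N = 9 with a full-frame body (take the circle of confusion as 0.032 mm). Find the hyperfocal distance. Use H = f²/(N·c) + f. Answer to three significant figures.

78.3 m

Hyperfocal distance H = f²/(N·c) + f = 150²/(9 × 0.032) + 150 = 22500/0.288 + 150 ≈ 78275.0 mm ≈ 78.3 m.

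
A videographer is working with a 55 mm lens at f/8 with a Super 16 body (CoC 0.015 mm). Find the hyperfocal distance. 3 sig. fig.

Hyperfocal distance H = f²/(N·c) + f = 55²/(8 × 0.015) + 55 = 3025/0.12 + 55 ≈ 25263.3 mm ≈ 25.3 m.

25.3 m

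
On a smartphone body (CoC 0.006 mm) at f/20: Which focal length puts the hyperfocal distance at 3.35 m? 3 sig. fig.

20.0 mm

From H = f²/(N·c) + f, with f ≪ H: f ≈ √(H·N·c) = √(3350 × 20 × 0.006) = √402.00 ≈ 20.05 mm.
Exact: f² + N·c·f − N·c·H = 0 ⇒ f = (−N·c + √((N·c)² + 4·N·c·H))/2 = (−0.12 + √1608.0)/2 ≈ 19.990 mm ≈ 20.0 mm.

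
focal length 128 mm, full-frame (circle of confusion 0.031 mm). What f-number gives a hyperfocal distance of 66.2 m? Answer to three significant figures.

Rearrange H = f²/(N·c) + f for N: N = f² / ((H − f)·c).
N = 128² / ((66200 − 128) × 0.031) = 16384 / 2048 ≈ 8.

f/8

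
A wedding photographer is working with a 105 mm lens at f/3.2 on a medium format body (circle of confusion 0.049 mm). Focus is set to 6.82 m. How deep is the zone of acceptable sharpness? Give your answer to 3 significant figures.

1.31 m

Hyperfocal distance H = f²/(N·c) + f = 105²/(3.2 × 0.049) + 105 = 11025/0.1568 + 105 ≈ 70417.5 mm ≈ 70.42 m.
Near limit Dn = s·(H − f)/(H + s − 2f) = 6820 × (70417.5 − 105) / (70417.5 + 6820 − 2 × 105) = 6820 × 70312.5 / 77027.5 ≈ 6225.5 mm.
Far limit Df = s·(H − f)/(H − s) = 6820 × (70417.5 − 105) / (70417.5 − 6820) = 6820 × 70312.5 / 63597.5 ≈ 7540.1 mm.
Depth of field = Df − Dn = 7540.1 − 6225.5 ≈ 1314.6 mm ≈ 1.31 m.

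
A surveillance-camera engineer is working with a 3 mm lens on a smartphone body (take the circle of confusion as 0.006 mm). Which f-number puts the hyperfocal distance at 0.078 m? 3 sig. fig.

f/20

Rearrange H = f²/(N·c) + f for N: N = f² / ((H − f)·c).
N = 3² / ((78 − 3) × 0.006) = 9 / 0.4500 ≈ 20.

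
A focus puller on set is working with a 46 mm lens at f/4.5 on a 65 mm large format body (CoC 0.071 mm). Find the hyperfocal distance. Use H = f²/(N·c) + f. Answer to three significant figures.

Hyperfocal distance H = f²/(N·c) + f = 46²/(4.5 × 0.071) + 46 = 2116/0.3195 + 46 ≈ 6668.8 mm ≈ 6.67 m.

6.67 m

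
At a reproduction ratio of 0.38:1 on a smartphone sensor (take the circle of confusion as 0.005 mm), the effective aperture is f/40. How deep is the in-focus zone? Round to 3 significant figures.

2.77 mm

At magnification m, DoF ≈ 2·N_eff·c/m² = 2 × 40 × 0.005 / 0.38² = 0.4 / 0.1444 ≈ 2.77 mm.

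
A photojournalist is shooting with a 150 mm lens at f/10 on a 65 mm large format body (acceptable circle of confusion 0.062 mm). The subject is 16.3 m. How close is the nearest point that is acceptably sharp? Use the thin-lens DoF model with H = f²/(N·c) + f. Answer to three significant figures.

Hyperfocal distance H = f²/(N·c) + f = 150²/(10 × 0.062) + 150 = 22500/0.62 + 150 ≈ 36440.3 mm ≈ 36.44 m.
Near limit Dn = s·(H − f)/(H + s − 2f) = 16300 × (36440.3 − 150) / (36440.3 + 16300 − 2 × 150) = 16300 × 36290.3 / 52440.3 ≈ 11280 mm ≈ 11.3 m.

11.3 m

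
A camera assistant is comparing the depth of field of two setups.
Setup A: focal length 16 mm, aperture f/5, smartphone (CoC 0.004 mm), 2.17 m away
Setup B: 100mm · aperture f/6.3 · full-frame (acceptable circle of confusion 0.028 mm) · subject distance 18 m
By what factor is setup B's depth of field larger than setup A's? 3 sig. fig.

Setup A: H = 16²/(5×0.004) + 16 ≈ 12816.0 mm; DoF = Df − Dn = 2609.06 − 1857.43 ≈ 751.63 mm.
Setup B: H = 100²/(6.3×0.028) + 100 ≈ 56789.3 mm; DoF = Df − Dn = 26306 − 13680 ≈ 12626 mm.
Ratio = 12626 / 751.63 ≈ 16.8.

16.8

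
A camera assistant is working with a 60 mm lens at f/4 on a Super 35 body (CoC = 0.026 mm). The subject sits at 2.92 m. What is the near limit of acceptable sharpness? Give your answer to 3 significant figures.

2.70 m

Hyperfocal distance H = f²/(N·c) + f = 60²/(4 × 0.026) + 60 = 3600/0.104 + 60 ≈ 34675.4 mm ≈ 34.68 m.
Near limit Dn = s·(H − f)/(H + s − 2f) = 2920 × (34675.4 − 60) / (34675.4 + 2920 − 2 × 60) = 2920 × 34615.4 / 37475.4 ≈ 2697.2 mm ≈ 2.70 m.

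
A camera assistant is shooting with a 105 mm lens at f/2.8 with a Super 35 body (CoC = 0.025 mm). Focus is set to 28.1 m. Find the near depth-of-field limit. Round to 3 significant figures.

Hyperfocal distance H = f²/(N·c) + f = 105²/(2.8 × 0.025) + 105 = 11025/0.07 + 105 ≈ 157605.0 mm ≈ 157.6 m.
Near limit Dn = s·(H − f)/(H + s − 2f) = 28100 × (157605.0 − 105) / (157605.0 + 28100 − 2 × 105) = 28100 × 157500.0 / 185495.0 ≈ 23859 mm ≈ 23.9 m.

23.9 m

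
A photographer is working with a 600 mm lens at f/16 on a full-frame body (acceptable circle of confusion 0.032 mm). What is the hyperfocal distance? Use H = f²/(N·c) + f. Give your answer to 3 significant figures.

704 m

Hyperfocal distance H = f²/(N·c) + f = 600²/(16 × 0.032) + 600 = 360000/0.512 + 600 ≈ 703725.0 mm ≈ 704 m.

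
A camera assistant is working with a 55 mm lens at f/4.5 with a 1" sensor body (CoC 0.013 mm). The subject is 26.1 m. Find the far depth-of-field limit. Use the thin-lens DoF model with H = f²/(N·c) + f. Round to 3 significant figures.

52.6 m

Hyperfocal distance H = f²/(N·c) + f = 55²/(4.5 × 0.013) + 55 = 3025/0.0585 + 55 ≈ 51764.4 mm ≈ 51.76 m.
Far limit Df = s·(H − f)/(H − s) = 26100 × (51764.4 − 55) / (51764.4 − 26100) = 26100 × 51709.4 / 25664.4 ≈ 52587 mm ≈ 52.6 m.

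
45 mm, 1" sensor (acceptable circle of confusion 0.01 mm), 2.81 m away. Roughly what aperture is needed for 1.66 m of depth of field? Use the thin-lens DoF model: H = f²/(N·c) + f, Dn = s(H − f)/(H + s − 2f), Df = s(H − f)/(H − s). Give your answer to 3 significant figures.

f/20

Write h = H − f = f²/(N·c). The thin-lens limits are Dn = s·h/(h + (s−f)) and Df = s·h/(h − (s−f)), so DoF = Df − Dn = 2·s·(s−f)·h / (h² − (s−f)²).
That is a quadratic in h: DoF·h² − 2·s·(s−f)·h − DoF·(s−f)² = 0 ⇒ h = (s−f)·(s + √(s² + DoF²)) / DoF = 2765 × (2810 + √(2810² + 1660²)) / 1660 = 2765 × (2810 + 3263.69) / 1660 ≈ 10117 mm.
Then N = f²/(c·h) = 45² / (0.01 × 10117) = 2025 / 101.17 ≈ 20.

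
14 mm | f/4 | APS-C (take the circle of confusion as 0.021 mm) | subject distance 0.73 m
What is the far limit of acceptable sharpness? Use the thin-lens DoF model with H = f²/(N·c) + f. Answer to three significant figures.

1.05 m

Hyperfocal distance H = f²/(N·c) + f = 14²/(4 × 0.021) + 14 = 196/0.084 + 14 ≈ 2347.3 mm ≈ 2.347 m.
Far limit Df = s·(H − f)/(H − s) = 730 × (2347.3 − 14) / (2347.3 − 730) = 730 × 2333.3 / 1617.3 ≈ 1053.2 mm ≈ 1.05 m.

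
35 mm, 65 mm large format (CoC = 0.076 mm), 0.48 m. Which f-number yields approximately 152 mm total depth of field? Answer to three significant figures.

f/5.60

Write h = H − f = f²/(N·c). The thin-lens limits are Dn = s·h/(h + (s−f)) and Df = s·h/(h − (s−f)), so DoF = Df − Dn = 2·s·(s−f)·h / (h² − (s−f)²).
That is a quadratic in h: DoF·h² − 2·s·(s−f)·h − DoF·(s−f)² = 0 ⇒ h = (s−f)·(s + √(s² + DoF²)) / DoF = 445 × (480 + √(480² + 152²)) / 152 = 445 × (480 + 503.492) / 152 ≈ 2879.3 mm.
Then N = f²/(c·h) = 35² / (0.076 × 2879.3) = 1225 / 218.83 ≈ 5.60.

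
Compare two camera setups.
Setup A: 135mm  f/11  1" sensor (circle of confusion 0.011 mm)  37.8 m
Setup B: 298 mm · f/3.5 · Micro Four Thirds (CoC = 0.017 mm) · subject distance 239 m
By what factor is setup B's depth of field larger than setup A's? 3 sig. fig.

Setup A: H = 135²/(11×0.011) + 135 ≈ 150754.8 mm; DoF = Df − Dn = 50404 − 30238 ≈ 20166 mm.
Setup B: H = 298²/(3.5×0.017) + 298 ≈ 1492802.2 mm; DoF = Df − Dn = 284501 − 206046 ≈ 78455 mm.
Ratio = 78455 / 20166 ≈ 3.89.

3.89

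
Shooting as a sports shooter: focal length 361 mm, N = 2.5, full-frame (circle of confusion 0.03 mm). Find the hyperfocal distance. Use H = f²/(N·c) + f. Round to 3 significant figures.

1740 m

Hyperfocal distance H = f²/(N·c) + f = 361²/(2.5 × 0.03) + 361 = 130321/0.075 + 361 ≈ 1737974.3 mm ≈ 1740 m.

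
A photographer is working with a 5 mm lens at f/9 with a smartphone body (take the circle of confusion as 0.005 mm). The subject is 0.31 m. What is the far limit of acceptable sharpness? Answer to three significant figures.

0.687 m

Hyperfocal distance H = f²/(N·c) + f = 5²/(9 × 0.005) + 5 = 25/0.045 + 5 ≈ 560.6 mm ≈ 0.561 m.
Far limit Df = s·(H − f)/(H − s) = 310 × (560.6 − 5) / (560.6 − 310) = 310 × 555.6 / 250.6 ≈ 687.36 mm ≈ 0.687 m.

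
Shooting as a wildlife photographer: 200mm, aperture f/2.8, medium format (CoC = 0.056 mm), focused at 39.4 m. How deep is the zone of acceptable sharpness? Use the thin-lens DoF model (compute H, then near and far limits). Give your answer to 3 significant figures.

Hyperfocal distance H = f²/(N·c) + f = 200²/(2.8 × 0.056) + 200 = 40000/0.1568 + 200 ≈ 255302.0 mm ≈ 255.3 m.
Near limit Dn = s·(H − f)/(H + s − 2f) = 39400 × (255302.0 − 200) / (255302.0 + 39400 − 2 × 200) = 39400 × 255102.0 / 294302.0 ≈ 34152 mm.
Far limit Df = s·(H − f)/(H − s) = 39400 × (255302.0 − 200) / (255302.0 − 39400) = 39400 × 255102.0 / 215902.0 ≈ 46554 mm.
Depth of field = Df − Dn = 46554 − 34152 ≈ 12402 mm ≈ 12.4 m.

12.4 m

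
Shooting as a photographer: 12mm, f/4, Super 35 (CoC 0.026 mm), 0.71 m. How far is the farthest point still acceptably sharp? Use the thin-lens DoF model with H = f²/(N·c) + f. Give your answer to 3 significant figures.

Hyperfocal distance H = f²/(N·c) + f = 12²/(4 × 0.026) + 12 = 144/0.104 + 12 ≈ 1396.6 mm ≈ 1.397 m.
Far limit Df = s·(H − f)/(H − s) = 710 × (1396.6 − 12) / (1396.6 − 710) = 710 × 1384.6 / 686.6 ≈ 1431.8 mm ≈ 1.43 m.

1.43 m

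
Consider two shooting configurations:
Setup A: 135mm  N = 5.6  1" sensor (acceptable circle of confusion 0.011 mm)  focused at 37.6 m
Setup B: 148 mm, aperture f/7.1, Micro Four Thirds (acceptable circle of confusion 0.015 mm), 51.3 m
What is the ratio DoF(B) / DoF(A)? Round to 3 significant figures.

2.81

Setup A: H = 135²/(5.6×0.011) + 135 ≈ 295995.4 mm; DoF = Df − Dn = 43051.7 − 33373.8 ≈ 9677.9 mm.
Setup B: H = 148²/(7.1×0.015) + 148 ≈ 205819.4 mm; DoF = Df − Dn = 68282 − 41082 ≈ 27200 mm.
Ratio = 27200 / 9677.9 ≈ 2.81.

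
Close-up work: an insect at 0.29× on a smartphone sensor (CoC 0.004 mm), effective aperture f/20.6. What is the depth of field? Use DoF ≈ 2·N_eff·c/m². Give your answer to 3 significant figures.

1.96 mm

At magnification m, DoF ≈ 2·N_eff·c/m² = 2 × 20.6 × 0.004 / 0.29² = 0.1648 / 0.0841 ≈ 1.96 mm.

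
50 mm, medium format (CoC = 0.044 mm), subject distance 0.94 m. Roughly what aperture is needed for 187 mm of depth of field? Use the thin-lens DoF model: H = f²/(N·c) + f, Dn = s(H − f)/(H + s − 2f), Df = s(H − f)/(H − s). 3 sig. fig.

f/6.29

Write h = H − f = f²/(N·c). The thin-lens limits are Dn = s·h/(h + (s−f)) and Df = s·h/(h − (s−f)), so DoF = Df − Dn = 2·s·(s−f)·h / (h² − (s−f)²).
That is a quadratic in h: DoF·h² − 2·s·(s−f)·h − DoF·(s−f)² = 0 ⇒ h = (s−f)·(s + √(s² + DoF²)) / DoF = 890 × (940 + √(940² + 187²)) / 187 = 890 × (940 + 958.420) / 187 ≈ 9035.3 mm.
Then N = f²/(c·h) = 50² / (0.044 × 9035.3) = 2500 / 397.55 ≈ 6.29.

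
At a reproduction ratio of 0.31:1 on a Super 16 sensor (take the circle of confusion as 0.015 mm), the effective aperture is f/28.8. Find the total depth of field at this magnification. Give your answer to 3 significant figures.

8.99 mm

At magnification m, DoF ≈ 2·N_eff·c/m² = 2 × 28.8 × 0.015 / 0.31² = 0.864 / 0.0961 ≈ 8.99 mm.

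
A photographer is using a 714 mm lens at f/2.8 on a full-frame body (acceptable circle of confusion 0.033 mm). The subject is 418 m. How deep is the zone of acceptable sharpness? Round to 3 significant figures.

Hyperfocal distance H = f²/(N·c) + f = 714²/(2.8 × 0.033) + 714 = 509796/0.0924 + 714 ≈ 5517986.7 mm ≈ 5518 m.
Near limit Dn = s·(H − f)/(H + s − 2f) = 418000 × (5517986.7 − 714) / (5517986.7 + 418000 − 2 × 714) = 418000 × 5517272.7 / 5934558.7 ≈ 388609 mm.
Far limit Df = s·(H − f)/(H − s) = 418000 × (5517986.7 − 714) / (5517986.7 − 418000) = 418000 × 5517272.7 / 5099986.7 ≈ 452201 mm.
Depth of field = Df − Dn = 452201 − 388609 ≈ 63592 mm ≈ 63.6 m.

63.6 m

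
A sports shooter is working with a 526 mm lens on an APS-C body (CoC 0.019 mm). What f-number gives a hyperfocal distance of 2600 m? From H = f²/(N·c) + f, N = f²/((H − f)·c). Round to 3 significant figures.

f/5.60

Rearrange H = f²/(N·c) + f for N: N = f² / ((H − f)·c).
N = 526² / ((2600000 − 526) × 0.019) = 276676 / 49390 ≈ 5.60.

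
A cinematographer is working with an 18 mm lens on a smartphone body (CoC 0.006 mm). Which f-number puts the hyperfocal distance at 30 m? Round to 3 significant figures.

Rearrange H = f²/(N·c) + f for N: N = f² / ((H − f)·c).
N = 18² / ((30000 − 18) × 0.006) = 324 / 179.9 ≈ 1.80.

f/1.80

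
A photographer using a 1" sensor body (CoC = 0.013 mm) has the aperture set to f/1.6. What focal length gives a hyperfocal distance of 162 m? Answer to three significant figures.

From H = f²/(N·c) + f, with f ≪ H: f ≈ √(H·N·c) = √(162000 × 1.6 × 0.013) = √3369.6 ≈ 58.05 mm.
Exact: f² + N·c·f − N·c·H = 0 ⇒ f = (−N·c + √((N·c)² + 4·N·c·H))/2 = (−0.0208 + √13478)/2 ≈ 58.038 mm ≈ 58.0 mm.

58.0 mm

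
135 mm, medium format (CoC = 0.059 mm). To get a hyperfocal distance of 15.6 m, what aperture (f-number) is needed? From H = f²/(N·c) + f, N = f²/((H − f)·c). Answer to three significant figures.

f/20

Rearrange H = f²/(N·c) + f for N: N = f² / ((H − f)·c).
N = 135² / ((15600 − 135) × 0.059) = 18225 / 912.4 ≈ 20.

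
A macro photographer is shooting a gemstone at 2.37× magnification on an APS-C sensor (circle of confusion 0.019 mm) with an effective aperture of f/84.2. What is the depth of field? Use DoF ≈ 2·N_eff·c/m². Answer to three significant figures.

At magnification m, DoF ≈ 2·N_eff·c/m² = 2 × 84.2 × 0.019 / 2.37² = 3.2 / 5.617 ≈ 0.57 mm.

0.570 mm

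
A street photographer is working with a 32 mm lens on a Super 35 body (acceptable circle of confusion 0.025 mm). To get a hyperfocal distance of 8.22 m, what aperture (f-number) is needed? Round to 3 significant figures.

Rearrange H = f²/(N·c) + f for N: N = f² / ((H − f)·c).
N = 32² / ((8220 − 32) × 0.025) = 1024 / 204.7 ≈ 5.

f/5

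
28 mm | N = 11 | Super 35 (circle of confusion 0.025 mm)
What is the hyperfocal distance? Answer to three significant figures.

2.88 m

Hyperfocal distance H = f²/(N·c) + f = 28²/(11 × 0.025) + 28 = 784/0.275 + 28 ≈ 2878.9 mm ≈ 2.88 m.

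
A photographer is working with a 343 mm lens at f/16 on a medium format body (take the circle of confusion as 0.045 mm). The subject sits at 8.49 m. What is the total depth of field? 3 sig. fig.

Hyperfocal distance H = f²/(N·c) + f = 343²/(16 × 0.045) + 343 = 117649/0.72 + 343 ≈ 163744.4 mm ≈ 163.7 m.
Near limit Dn = s·(H − f)/(H + s − 2f) = 8490 × (163744.4 − 343) / (163744.4 + 8490 − 2 × 343) = 8490 × 163401.4 / 171548.4 ≈ 8086.80 mm.
Far limit Df = s·(H − f)/(H − s) = 8490 × (163744.4 − 343) / (163744.4 − 8490) = 8490 × 163401.4 / 155254.4 ≈ 8935.51 mm.
Depth of field = Df − Dn = 8935.51 − 8086.80 ≈ 848.71 mm ≈ 0.849 m.

0.849 m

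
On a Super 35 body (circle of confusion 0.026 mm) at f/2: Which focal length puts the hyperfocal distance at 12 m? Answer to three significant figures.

From H = f²/(N·c) + f, with f ≪ H: f ≈ √(H·N·c) = √(12000 × 2 × 0.026) = √624.00 ≈ 24.98 mm.
The +f correction barely moves this — solving exactly, f² + N·c·f − N·c·H = 0 ⇒ f = (−N·c + √((N·c)² + 4·N·c·H))/2 = (−0.052 + √2496.0)/2 ≈ 24.954 mm, so f ≈ 25.0 mm.

25.0 mm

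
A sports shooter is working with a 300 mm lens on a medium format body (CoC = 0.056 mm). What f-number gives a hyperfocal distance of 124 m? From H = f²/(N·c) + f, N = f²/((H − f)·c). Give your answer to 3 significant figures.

Rearrange H = f²/(N·c) + f for N: N = f² / ((H − f)·c).
N = 300² / ((124000 − 300) × 0.056) = 90000 / 6927 ≈ 13.

f/13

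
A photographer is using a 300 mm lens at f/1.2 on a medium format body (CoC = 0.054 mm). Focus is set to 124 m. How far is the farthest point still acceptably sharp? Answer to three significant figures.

Hyperfocal distance H = f²/(N·c) + f = 300²/(1.2 × 0.054) + 300 = 90000/0.0648 + 300 ≈ 1389188.9 mm ≈ 1389 m.
Far limit Df = s·(H − f)/(H − s) = 124000 × (1389188.9 − 300) / (1389188.9 − 124000) = 124000 × 1388888.9 / 1265188.9 ≈ 136124 mm ≈ 136 m.

136 m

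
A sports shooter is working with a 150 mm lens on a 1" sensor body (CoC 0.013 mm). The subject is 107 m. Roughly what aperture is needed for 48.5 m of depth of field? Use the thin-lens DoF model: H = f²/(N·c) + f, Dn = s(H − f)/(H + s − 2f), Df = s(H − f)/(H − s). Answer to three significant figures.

Write h = H − f = f²/(N·c). The thin-lens limits are Dn = s·h/(h + (s−f)) and Df = s·h/(h − (s−f)), so DoF = Df − Dn = 2·s·(s−f)·h / (h² − (s−f)²).
That is a quadratic in h: DoF·h² − 2·s·(s−f)·h − DoF·(s−f)² = 0 ⇒ h = (s−f)·(s + √(s² + DoF²)) / DoF = 106850 × (107000 + √(107000² + 48500²)) / 48500 = 106850 × (107000 + 117479) / 48500 ≈ 494547 mm.
Then N = f²/(c·h) = 150² / (0.013 × 494547) = 22500 / 6429.1 ≈ 3.50.

f/3.50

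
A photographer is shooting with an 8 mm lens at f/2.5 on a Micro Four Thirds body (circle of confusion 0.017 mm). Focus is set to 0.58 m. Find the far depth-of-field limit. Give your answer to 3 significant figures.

Hyperfocal distance H = f²/(N·c) + f = 8²/(2.5 × 0.017) + 8 = 64/0.0425 + 8 ≈ 1513.9 mm ≈ 1.514 m.
Far limit Df = s·(H − f)/(H − s) = 580 × (1513.9 − 8) / (1513.9 − 580) = 580 × 1505.9 / 933.9 ≈ 935.25 mm ≈ 0.935 m.

0.935 m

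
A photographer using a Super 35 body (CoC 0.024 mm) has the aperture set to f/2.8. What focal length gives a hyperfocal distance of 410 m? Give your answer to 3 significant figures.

From H = f²/(N·c) + f, with f ≪ H: f ≈ √(H·N·c) = √(410000 × 2.8 × 0.024) = √27552 ≈ 166.0 mm.
The +f correction barely moves this — solving exactly, f² + N·c·f − N·c·H = 0 ⇒ f = (−N·c + √((N·c)² + 4·N·c·H))/2 = (−0.0672 + √110208)/2 ≈ 165.95 mm, so f ≈ 166 mm.

166 mm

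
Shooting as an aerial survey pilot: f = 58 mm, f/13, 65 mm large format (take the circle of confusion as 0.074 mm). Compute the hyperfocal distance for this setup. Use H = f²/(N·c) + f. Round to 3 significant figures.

Hyperfocal distance H = f²/(N·c) + f = 58²/(13 × 0.074) + 58 = 3364/0.962 + 58 ≈ 3554.9 mm ≈ 3.55 m.

3.55 m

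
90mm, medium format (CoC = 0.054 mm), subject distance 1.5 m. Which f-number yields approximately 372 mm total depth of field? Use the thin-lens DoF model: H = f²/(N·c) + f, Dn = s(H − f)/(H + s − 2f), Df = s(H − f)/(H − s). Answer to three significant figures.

f/13

Write h = H − f = f²/(N·c). The thin-lens limits are Dn = s·h/(h + (s−f)) and Df = s·h/(h − (s−f)), so DoF = Df − Dn = 2·s·(s−f)·h / (h² − (s−f)²).
That is a quadratic in h: DoF·h² − 2·s·(s−f)·h − DoF·(s−f)² = 0 ⇒ h = (s−f)·(s + √(s² + DoF²)) / DoF = 1410 × (1500 + √(1500² + 372²)) / 372 = 1410 × (1500 + 1545.44) / 372 ≈ 11543 mm.
Then N = f²/(c·h) = 90² / (0.054 × 11543) = 8100 / 623.33 ≈ 13.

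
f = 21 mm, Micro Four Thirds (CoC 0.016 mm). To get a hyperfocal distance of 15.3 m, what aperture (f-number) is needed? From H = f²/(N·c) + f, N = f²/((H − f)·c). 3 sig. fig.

f/1.80

Rearrange H = f²/(N·c) + f for N: N = f² / ((H − f)·c).
N = 21² / ((15300 − 21) × 0.016) = 441 / 244.5 ≈ 1.80.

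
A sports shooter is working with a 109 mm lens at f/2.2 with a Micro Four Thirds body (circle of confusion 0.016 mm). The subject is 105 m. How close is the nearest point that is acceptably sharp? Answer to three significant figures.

Hyperfocal distance H = f²/(N·c) + f = 109²/(2.2 × 0.016) + 109 = 11881/0.0352 + 109 ≈ 337637.4 mm ≈ 337.6 m.
Near limit Dn = s·(H − f)/(H + s − 2f) = 105000 × (337637.4 − 109) / (337637.4 + 105000 − 2 × 109) = 105000 × 337528.4 / 442419.4 ≈ 80106 mm ≈ 80.1 m.

80.1 m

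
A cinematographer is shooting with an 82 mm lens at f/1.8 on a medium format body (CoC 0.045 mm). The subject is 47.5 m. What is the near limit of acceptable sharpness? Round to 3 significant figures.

30.2 m

Hyperfocal distance H = f²/(N·c) + f = 82²/(1.8 × 0.045) + 82 = 6724/0.081 + 82 ≈ 83094.3 mm ≈ 83.09 m.
Near limit Dn = s·(H − f)/(H + s − 2f) = 47500 × (83094.3 − 82) / (83094.3 + 47500 − 2 × 82) = 47500 × 83012.3 / 130430.3 ≈ 30231 mm ≈ 30.2 m.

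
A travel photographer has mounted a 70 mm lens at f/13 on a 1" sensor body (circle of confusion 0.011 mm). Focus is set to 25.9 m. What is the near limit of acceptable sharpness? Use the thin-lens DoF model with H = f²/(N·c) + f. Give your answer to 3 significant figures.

Hyperfocal distance H = f²/(N·c) + f = 70²/(13 × 0.011) + 70 = 4900/0.143 + 70 ≈ 34335.7 mm ≈ 34.34 m.
Near limit Dn = s·(H − f)/(H + s − 2f) = 25900 × (34335.7 − 70) / (34335.7 + 25900 − 2 × 70) = 25900 × 34265.7 / 60095.7 ≈ 14768 mm ≈ 14.8 m.

14.8 m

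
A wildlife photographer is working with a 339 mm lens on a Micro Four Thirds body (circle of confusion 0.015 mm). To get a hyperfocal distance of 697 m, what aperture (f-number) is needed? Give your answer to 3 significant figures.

Rearrange H = f²/(N·c) + f for N: N = f² / ((H − f)·c).
N = 339² / ((697000 − 339) × 0.015) = 114921 / 10450 ≈ 11.

f/11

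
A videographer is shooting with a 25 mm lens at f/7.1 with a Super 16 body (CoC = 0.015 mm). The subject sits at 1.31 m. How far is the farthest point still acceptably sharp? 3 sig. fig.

1.68 m

Hyperfocal distance H = f²/(N·c) + f = 25²/(7.1 × 0.015) + 25 = 625/0.1065 + 25 ≈ 5893.5 mm ≈ 5.894 m.
Far limit Df = s·(H − f)/(H − s) = 1310 × (5893.5 − 25) / (5893.5 − 1310) = 1310 × 5868.5 / 4583.5 ≈ 1677.3 mm ≈ 1.68 m.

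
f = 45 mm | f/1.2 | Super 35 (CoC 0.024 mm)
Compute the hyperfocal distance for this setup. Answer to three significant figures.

Hyperfocal distance H = f²/(N·c) + f = 45²/(1.2 × 0.024) + 45 = 2025/0.0288 + 45 ≈ 70357.5 mm ≈ 70.4 m.

70.4 m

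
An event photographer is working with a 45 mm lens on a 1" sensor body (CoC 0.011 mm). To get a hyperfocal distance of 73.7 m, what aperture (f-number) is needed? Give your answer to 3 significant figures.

Rearrange H = f²/(N·c) + f for N: N = f² / ((H − f)·c).
N = 45² / ((73700 − 45) × 0.011) = 2025 / 810.2 ≈ 2.50.

f/2.50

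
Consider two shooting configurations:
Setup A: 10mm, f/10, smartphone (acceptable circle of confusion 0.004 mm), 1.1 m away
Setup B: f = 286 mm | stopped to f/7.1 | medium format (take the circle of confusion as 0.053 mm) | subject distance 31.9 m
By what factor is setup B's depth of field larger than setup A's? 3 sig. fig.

8.00

Setup A: H = 10²/(10×0.004) + 10 ≈ 2510.0 mm; DoF = Df − Dn = 1950.4 − 766.0 ≈ 1184.4 mm.
Setup B: H = 286²/(7.1×0.053) + 286 ≈ 217655.1 mm; DoF = Df − Dn = 37329.1 − 27849.6 ≈ 9479.5 mm.
Ratio = 9479.5 / 1184.4 ≈ 8.00.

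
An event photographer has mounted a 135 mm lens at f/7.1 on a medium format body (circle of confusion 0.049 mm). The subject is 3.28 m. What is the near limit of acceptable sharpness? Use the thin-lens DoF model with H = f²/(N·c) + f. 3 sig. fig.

Hyperfocal distance H = f²/(N·c) + f = 135²/(7.1 × 0.049) + 135 = 18225/0.3479 + 135 ≈ 52520.7 mm ≈ 52.52 m.
Near limit Dn = s·(H − f)/(H + s − 2f) = 3280 × (52520.7 − 135) / (52520.7 + 3280 − 2 × 135) = 3280 × 52385.7 / 55530.7 ≈ 3094.2 mm ≈ 3.09 m.

3.09 m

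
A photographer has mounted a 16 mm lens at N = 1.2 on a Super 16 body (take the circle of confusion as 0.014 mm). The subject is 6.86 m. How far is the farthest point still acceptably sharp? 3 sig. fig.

12.5 m

Hyperfocal distance H = f²/(N·c) + f = 16²/(1.2 × 0.014) + 16 = 256/0.0168 + 16 ≈ 15254.1 mm ≈ 15.25 m.
Far limit Df = s·(H − f)/(H − s) = 6860 × (15254.1 − 16) / (15254.1 − 6860) = 6860 × 15238.1 / 8394.1 ≈ 12453 mm ≈ 12.5 m.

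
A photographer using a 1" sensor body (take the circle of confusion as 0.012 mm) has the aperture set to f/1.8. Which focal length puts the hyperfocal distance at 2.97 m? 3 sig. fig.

From H = f²/(N·c) + f, with f ≪ H: f ≈ √(H·N·c) = √(2970 × 1.8 × 0.012) = √64.152 ≈ 8.009 mm.
Exact: f² + N·c·f − N·c·H = 0 ⇒ f = (−N·c + √((N·c)² + 4·N·c·H))/2 = (−0.0216 + √256.61)/2 ≈ 7.9987 mm ≈ 8.00 mm.

8.00 mm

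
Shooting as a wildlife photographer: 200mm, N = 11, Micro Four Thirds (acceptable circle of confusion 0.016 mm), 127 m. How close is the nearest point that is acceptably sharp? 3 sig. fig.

81.5 m

Hyperfocal distance H = f²/(N·c) + f = 200²/(11 × 0.016) + 200 = 40000/0.176 + 200 ≈ 227472.7 mm ≈ 227.5 m.
Near limit Dn = s·(H − f)/(H + s − 2f) = 127000 × (227472.7 − 200) / (227472.7 + 127000 − 2 × 200) = 127000 × 227272.7 / 354072.7 ≈ 81519 mm ≈ 81.5 m.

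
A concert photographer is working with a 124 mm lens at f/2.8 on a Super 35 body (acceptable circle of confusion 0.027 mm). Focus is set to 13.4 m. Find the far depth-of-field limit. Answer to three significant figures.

14.3 m

Hyperfocal distance H = f²/(N·c) + f = 124²/(2.8 × 0.027) + 124 = 15376/0.0756 + 124 ≈ 203510.2 mm ≈ 203.5 m.
Far limit Df = s·(H − f)/(H − s) = 13400 × (203510.2 − 124) / (203510.2 − 13400) = 13400 × 203386.2 / 190110.2 ≈ 14336 mm ≈ 14.3 m.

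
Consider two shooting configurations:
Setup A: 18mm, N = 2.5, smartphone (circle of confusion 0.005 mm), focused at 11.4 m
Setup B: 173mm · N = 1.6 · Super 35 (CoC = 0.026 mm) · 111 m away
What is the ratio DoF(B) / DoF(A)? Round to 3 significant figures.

2.82

Setup A: H = 18²/(2.5×0.005) + 18 ≈ 25938.0 mm; DoF = Df − Dn = 20325 − 7922 ≈ 12403 mm.
Setup B: H = 173²/(1.6×0.026) + 173 ≈ 719620.1 mm; DoF = Df − Dn = 131213 − 96183 ≈ 35030 mm.
Ratio = 35030 / 12403 ≈ 2.82.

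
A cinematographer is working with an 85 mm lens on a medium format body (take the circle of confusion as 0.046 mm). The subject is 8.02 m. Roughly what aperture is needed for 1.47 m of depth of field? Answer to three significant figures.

Write h = H − f = f²/(N·c). The thin-lens limits are Dn = s·h/(h + (s−f)) and Df = s·h/(h − (s−f)), so DoF = Df − Dn = 2·s·(s−f)·h / (h² − (s−f)²).
That is a quadratic in h: DoF·h² − 2·s·(s−f)·h − DoF·(s−f)² = 0 ⇒ h = (s−f)·(s + √(s² + DoF²)) / DoF = 7935 × (8020 + √(8020² + 1470²)) / 1470 = 7935 × (8020 + 8153.61) / 1470 ≈ 87304 mm.
Then N = f²/(c·h) = 85² / (0.046 × 87304) = 7225 / 4016.0 ≈ 1.80.

f/1.80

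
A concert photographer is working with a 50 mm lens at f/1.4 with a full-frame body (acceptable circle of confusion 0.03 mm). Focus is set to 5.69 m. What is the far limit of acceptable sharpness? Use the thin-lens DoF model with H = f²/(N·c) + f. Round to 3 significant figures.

6.29 m

Hyperfocal distance H = f²/(N·c) + f = 50²/(1.4 × 0.03) + 50 = 2500/0.042 + 50 ≈ 59573.8 mm ≈ 59.57 m.
Far limit Df = s·(H − f)/(H − s) = 5690 × (59573.8 − 50) / (59573.8 − 5690) = 5690 × 59523.8 / 53883.8 ≈ 6285.6 mm ≈ 6.29 m.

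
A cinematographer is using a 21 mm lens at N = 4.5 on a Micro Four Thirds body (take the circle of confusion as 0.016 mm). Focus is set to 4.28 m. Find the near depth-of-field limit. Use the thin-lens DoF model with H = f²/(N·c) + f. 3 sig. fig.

Hyperfocal distance H = f²/(N·c) + f = 21²/(4.5 × 0.016) + 21 = 441/0.072 + 21 ≈ 6146.0 mm ≈ 6.146 m.
Near limit Dn = s·(H − f)/(H + s − 2f) = 4280 × (6146.0 − 21) / (6146.0 + 4280 − 2 × 21) = 4280 × 6125.0 / 10384.0 ≈ 2524.6 mm ≈ 2.52 m.

2.52 m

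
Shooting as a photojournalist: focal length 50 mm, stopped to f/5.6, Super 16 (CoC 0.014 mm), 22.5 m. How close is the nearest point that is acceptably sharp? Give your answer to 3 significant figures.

Hyperfocal distance H = f²/(N·c) + f = 50²/(5.6 × 0.014) + 50 = 2500/0.0784 + 50 ≈ 31937.8 mm ≈ 31.94 m.
Near limit Dn = s·(H − f)/(H + s − 2f) = 22500 × (31937.8 − 50) / (31937.8 + 22500 − 2 × 50) = 22500 × 31887.8 / 54337.8 ≈ 13204 mm ≈ 13.2 m.

13.2 m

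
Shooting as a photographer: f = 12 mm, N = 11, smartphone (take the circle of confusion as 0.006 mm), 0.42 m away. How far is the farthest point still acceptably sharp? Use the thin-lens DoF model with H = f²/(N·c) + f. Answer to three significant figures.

Hyperfocal distance H = f²/(N·c) + f = 12²/(11 × 0.006) + 12 = 144/0.066 + 12 ≈ 2193.8 mm ≈ 2.194 m.
Far limit Df = s·(H − f)/(H − s) = 420 × (2193.8 − 12) / (2193.8 − 420) = 420 × 2181.8 / 1773.8 ≈ 516.61 mm ≈ 0.517 m.

0.517 m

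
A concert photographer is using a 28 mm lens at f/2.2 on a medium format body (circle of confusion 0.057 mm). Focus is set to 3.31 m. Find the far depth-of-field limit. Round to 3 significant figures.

6.97 m

Hyperfocal distance H = f²/(N·c) + f = 28²/(2.2 × 0.057) + 28 = 784/0.1254 + 28 ≈ 6280.0 mm ≈ 6.280 m.
Far limit Df = s·(H − f)/(H − s) = 3310 × (6280.0 − 28) / (6280.0 − 3310) = 3310 × 6252.0 / 2970.0 ≈ 6967.7 mm ≈ 6.97 m.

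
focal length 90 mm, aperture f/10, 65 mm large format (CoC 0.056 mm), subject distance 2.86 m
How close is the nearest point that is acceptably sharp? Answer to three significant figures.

Hyperfocal distance H = f²/(N·c) + f = 90²/(10 × 0.056) + 90 = 8100/0.56 + 90 ≈ 14554.3 mm ≈ 14.55 m.
Near limit Dn = s·(H − f)/(H + s − 2f) = 2860 × (14554.3 − 90) / (14554.3 + 2860 − 2 × 90) = 2860 × 14464.3 / 17234.3 ≈ 2400.3 mm ≈ 2.40 m.

2.40 m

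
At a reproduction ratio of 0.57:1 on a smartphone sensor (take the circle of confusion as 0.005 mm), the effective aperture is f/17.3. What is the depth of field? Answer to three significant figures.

0.532 mm

At magnification m, DoF ≈ 2·N_eff·c/m² = 2 × 17.3 × 0.005 / 0.57² = 0.173 / 0.3249 ≈ 0.532 mm.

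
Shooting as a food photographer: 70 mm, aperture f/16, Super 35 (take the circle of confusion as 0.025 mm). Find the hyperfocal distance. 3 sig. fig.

Hyperfocal distance H = f²/(N·c) + f = 70²/(16 × 0.025) + 70 = 4900/0.4 + 70 ≈ 12320.0 mm ≈ 12.3 m.

12.3 m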